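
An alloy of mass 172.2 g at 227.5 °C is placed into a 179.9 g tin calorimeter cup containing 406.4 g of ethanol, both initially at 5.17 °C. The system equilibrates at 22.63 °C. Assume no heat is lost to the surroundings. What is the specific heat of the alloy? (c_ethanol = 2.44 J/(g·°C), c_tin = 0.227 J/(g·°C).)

c ≈ 0.511 J/(g·°C)

Taking heat into each body as positive, Σ m c ΔT = 0:
172.2×c×(22.63 − 227.5) + 406.4×2.44×(22.63 − 5.17) + 179.9×0.227×(22.63 − 5.17) = 0
-35279 c = -18027
c = -18027/-35279 ≈ 0.511 J/(g·°C)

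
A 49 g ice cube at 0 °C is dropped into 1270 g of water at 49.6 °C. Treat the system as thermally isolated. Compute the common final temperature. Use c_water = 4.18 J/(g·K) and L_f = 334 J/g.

Energy conservation, ΣQ = 0:
fusion: m_ice L_f = 49×334 = 16366; meltwater 0→T: 49×4.18×T = 204.82 T; water: 5308.6(T − 49.6)
5513.4 T = 263307 − 16366 = 246941
T ≈ 44.79 °C (positive, so assuming full melt was valid).

T_f ≈ 44.8 °C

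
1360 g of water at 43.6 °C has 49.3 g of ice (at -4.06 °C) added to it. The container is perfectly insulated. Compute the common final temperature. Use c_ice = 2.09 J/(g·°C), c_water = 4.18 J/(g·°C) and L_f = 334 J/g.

T_f ≈ 39.2 °C

Setting the total heat transfer to zero:
warm ice to 0 °C: 49.3·2.09·(0 − (-4.06)) = 418.33; fusion: m_ice L_f = 49.3·334 = 16466; meltwater 0→T: 49.3·4.18·T = 206.07 T; water cools: 1360·4.18·(T − 43.6) = 5684.8(T − 43.6)
5890.9 T = 247857 − 16885 = 230973
T ≈ 39.21 °C (positive, so assuming full melt was valid).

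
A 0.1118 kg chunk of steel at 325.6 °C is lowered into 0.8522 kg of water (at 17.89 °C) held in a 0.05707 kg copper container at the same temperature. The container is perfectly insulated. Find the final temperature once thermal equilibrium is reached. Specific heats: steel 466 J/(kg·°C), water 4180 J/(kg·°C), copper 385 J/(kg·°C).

Net heat exchanged in the isolated system is zero:
0.1118·466·(T − 325.6) + 0.8522·4180·(T − 17.89) + 0.05707·385·(T − 17.89) = 0
52.1(T − 325.6) + 3562.2(T − 17.89) + 21.97(T − 17.89) = 0
(52.1 + 3562.2 + 21.97) T = 52.1·325.6 + 3562.2·17.89 + 21.97·17.89
T = 81084/3636.3 ≈ 22.30 °C

T_f ≈ 22.3 °C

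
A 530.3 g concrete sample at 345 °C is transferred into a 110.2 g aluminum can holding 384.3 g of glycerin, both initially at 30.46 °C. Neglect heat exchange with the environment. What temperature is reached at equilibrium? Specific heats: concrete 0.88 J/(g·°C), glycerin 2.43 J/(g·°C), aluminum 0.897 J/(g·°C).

T_f ≈ 128.4 °C

Energy conservation, ΣQ = 0:
530.3·0.88·(T − 345) + 384.3·2.43·(T − 30.46) + 110.2·0.897·(T − 30.46) = 0
466.66(T − 345) + 933.85(T − 30.46) + 98.85(T − 30.46) = 0
(466.66 + 933.85 + 98.85) T = 466.66·345 + 933.85·30.46 + 98.85·30.46
T = 192455 / 1499.4 = 128 °C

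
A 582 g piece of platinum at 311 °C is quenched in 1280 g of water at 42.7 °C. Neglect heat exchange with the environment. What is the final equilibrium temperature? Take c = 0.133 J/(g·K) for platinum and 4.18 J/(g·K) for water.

T_f ≈ 46.5 °C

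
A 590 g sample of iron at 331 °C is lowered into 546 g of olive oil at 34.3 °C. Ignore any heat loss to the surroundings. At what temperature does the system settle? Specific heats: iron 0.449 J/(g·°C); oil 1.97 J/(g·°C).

T_f ≈ 92.9 °C

Taking heat into each body as positive, Σ m c ΔT = 0:
590·0.449·(T − 331) + 546·1.97·(T − 34.3) = 0
264.91(T − 331) + 1075.6(T − 34.3) = 0
1340.5 T = 124579
T = 124579/1340.5 ≈ 92.93 °C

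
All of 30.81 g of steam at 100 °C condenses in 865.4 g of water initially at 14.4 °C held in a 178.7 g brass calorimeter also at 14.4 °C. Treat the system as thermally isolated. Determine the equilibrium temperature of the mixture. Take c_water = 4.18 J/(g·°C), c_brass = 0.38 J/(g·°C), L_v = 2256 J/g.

Taking heat into each body as positive, Σ m c ΔT = 0:
latent heat released on condensation: 30.81·2256 = 69507; condensate cools 100→T: 30.81·4.18·(T − 100) = 128.79(T − 100); water warms: 865.4·4.18·(T − 14.4) = 3617.4(T − 14.4); cup: 67.91(T − 14.4)
3814.1 T = 69507 + 12879 + 53068 = 135454
T ≈ 35.51 °C — below 100 °C, confirming all the steam condensed.

T_f ≈ 35.5 °C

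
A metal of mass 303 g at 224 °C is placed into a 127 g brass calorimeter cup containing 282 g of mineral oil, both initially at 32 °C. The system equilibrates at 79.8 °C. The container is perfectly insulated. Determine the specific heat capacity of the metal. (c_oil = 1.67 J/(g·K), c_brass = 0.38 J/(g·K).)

Let T be the final temperature. ΣQ_i = 0:
303·c·(79.8 − 224) + 282·1.67·(79.8 − 32) + 127·0.38·(79.8 − 32) = 0
-43693 c = -24818
c = -24818/-43693 ≈ 0.568 J/(g·K)

c ≈ 0.568 J/(g·K)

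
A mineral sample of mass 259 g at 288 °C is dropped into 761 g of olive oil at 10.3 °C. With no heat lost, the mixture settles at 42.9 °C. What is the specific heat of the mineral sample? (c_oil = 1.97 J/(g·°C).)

Heat lost by the mineral sample = heat gained by the oil:
259·c·(288 − 42.9) = 761·1.97·(42.9 − 10.3)
63481 c = 48873  ⇒  c ≈ 0.7699 J/(g·°C)

c ≈ 0.77 J/(g·°C)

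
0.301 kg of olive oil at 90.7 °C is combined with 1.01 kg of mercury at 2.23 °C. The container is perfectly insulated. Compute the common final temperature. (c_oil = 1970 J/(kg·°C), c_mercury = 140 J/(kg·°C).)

Taking heat into each body as positive, Σ m c ΔT = 0:
0.301*1970*(T − 90.7) + 1.01*140*(T − 2.23) = 0
(592.97 + 141.4) T = 592.97*90.7 + 141.4*2.23
T ≈ 73.67 °C

T_f ≈ 73.7 °C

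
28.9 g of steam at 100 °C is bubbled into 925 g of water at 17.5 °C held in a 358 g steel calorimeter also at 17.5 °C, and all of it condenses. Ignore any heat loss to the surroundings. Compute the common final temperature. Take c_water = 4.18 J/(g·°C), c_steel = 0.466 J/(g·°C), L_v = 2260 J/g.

Conservation of energy gives ΣQ = 0:
steam→water at 100 °C releases m L_v = 28.9·2260 = 65314
  condensate cools 100→T: 28.9·4.18·(T − 100) = 120.8(T − 100)
  original water: 3866.5(T − 17.5)
  cup: 166.83(T − 17.5)
4154.1 T = 65314 + 12080 + 70583 = 147977
T ≈ 35.62 °C, under the boiling point, so the assumption holds.

T_f ≈ 35.6 °C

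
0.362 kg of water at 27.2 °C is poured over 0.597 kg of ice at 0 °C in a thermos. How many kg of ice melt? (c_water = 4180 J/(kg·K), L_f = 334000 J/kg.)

m_melted ≈ 0.123 kg

Cooling the water to 0 °C releases 0.362·4180·27.2 = 41158 J.
Fully melting the ice requires m_ice L_f = 0.597·334000 = 199398 J.
That's not enough to melt it all — equilibrium is at 0 °C with ice remaining.
m_melt = 41158 / L_f = 0.1232 kg.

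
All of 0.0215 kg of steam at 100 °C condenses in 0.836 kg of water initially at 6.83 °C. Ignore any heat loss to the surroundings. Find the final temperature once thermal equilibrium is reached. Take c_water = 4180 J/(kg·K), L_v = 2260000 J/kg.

T_f ≈ 22.7 °C

Energy conservation, ΣQ = 0:
latent heat released on condensation: 0.0215×2260000 = 48590; condensed water 100 °C→T: 89.87(T − 100); original water: 3494.5(T − 6.83)
3584.3 T = 48590 + 8987 + 23867 = 81444
T ≈ 22.72 °C, under the boiling point, so the assumption holds.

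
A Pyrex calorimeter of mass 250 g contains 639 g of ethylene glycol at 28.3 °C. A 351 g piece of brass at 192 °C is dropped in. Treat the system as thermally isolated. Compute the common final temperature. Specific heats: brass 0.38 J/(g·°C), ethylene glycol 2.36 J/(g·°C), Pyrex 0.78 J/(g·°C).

Heat gained plus heat lost sum to zero:
351*0.38*(T − 192) + 639*2.36*(T − 28.3) + 250*0.78*(T − 28.3) = 0
133.38(T − 192) + 1508(T − 28.3) + 195(T − 28.3) = 0
(133.38 + 1508 + 195) T = 133.38*192 + 1508*28.3 + 195*28.3
T = 73805/1836.4 ≈ 40.19 °C

T_f ≈ 40.2 °C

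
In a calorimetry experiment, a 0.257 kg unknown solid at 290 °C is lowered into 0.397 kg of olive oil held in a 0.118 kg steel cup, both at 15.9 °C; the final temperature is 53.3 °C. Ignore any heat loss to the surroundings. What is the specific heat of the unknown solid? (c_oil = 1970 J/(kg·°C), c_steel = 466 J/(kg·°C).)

c ≈ 515 J/(kg·°C)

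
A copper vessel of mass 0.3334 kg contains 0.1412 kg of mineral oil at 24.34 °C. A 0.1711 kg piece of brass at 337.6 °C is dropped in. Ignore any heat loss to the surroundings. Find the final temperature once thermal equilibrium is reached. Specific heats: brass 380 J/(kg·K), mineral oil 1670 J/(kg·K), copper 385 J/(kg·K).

T_f ≈ 71.8 °C

Net heat exchanged in the isolated system is zero:
0.1711×380×(T − 337.6) + 0.1412×1670×(T − 24.34) + 0.3334×385×(T − 24.34) = 0
65.02(T − 337.6) + 235.8(T − 24.34) + 128.36(T − 24.34) = 0
(65.02 + 235.8 + 128.36) T = 65.02×337.6 + 235.8×24.34 + 128.36×24.34
T = 30814/429.18 ≈ 71.80 °C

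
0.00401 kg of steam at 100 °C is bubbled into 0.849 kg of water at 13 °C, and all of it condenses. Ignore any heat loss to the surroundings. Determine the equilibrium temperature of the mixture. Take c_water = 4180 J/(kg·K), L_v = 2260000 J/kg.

T_f ≈ 16.0 °C

Setting the total heat transfer to zero:
latent heat released on condensation: 0.00401·2260000 = 9062.6; condensate cools 100→T: 0.00401·4180·(T − 100) = 16.76(T − 100); water warms: 0.849·4180·(T − 13) = 3548.8(T − 13)
3565.6 T = 9062.6 + 1676.2 + 46135 = 56873
T ≈ 15.95 °C, under the boiling point, so the assumption holds.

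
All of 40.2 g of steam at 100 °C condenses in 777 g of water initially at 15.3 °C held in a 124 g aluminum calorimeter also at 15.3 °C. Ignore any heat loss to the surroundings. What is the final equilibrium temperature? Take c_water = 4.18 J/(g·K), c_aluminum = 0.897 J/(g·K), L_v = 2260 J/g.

Let T be the final temperature. ΣQ_i = 0:
latent heat released on condensation: 40.2×2260 = 90852
  condensed water 100 °C→T: 168.04(T − 100)
  original water: 3247.9(T − 15.3)
  aluminum cup: 124×0.897×(T − 15.3) = 111.23(T − 15.3)
3527.1 T = 90852 + 16804 + 51394 = 159050
T ≈ 45.09 °C — below 100 °C, confirming all the steam condensed.

T_f ≈ 45.1 °C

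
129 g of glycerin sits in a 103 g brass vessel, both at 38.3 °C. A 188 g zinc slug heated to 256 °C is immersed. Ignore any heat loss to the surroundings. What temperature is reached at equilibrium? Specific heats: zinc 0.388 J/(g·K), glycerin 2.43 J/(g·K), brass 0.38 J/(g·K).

T_f is the heat-capacity-weighted average of the initial temperatures:
T_f = (72.94*256 + 313.47*38.3 + 39.14*38.3) / (72.94 + 313.47 + 39.14)
    = 32179 / 425.55 ≈ 75.62 °C

T_f ≈ 75.6 °C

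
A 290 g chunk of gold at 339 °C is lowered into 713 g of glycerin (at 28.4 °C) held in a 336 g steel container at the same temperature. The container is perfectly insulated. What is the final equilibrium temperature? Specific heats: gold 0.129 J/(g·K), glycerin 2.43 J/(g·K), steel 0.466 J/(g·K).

T_f ≈ 34.4 °C

Taking heat into each body as positive, Σ m c ΔT = 0:
290·0.129·(T − 339) + 713·2.43·(T − 28.4) + 336·0.466·(T − 28.4) = 0
37.41(T − 339) + 1732.6(T − 28.4) + 156.58(T − 28.4) = 0
1926.6 T = 66334
T = 66334 / 1926.6 = 34.4 °C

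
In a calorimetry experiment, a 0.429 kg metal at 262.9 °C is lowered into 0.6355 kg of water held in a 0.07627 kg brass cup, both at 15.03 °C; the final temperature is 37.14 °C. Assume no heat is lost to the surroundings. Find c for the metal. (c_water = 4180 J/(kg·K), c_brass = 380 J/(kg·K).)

c ≈ 613 J/(kg·K)

Let T be the final temperature. ΣQ_i = 0:
0.429×c×(37.14 − 262.9) + 0.6355×4180×(37.14 − 15.03) + 0.07627×380×(37.14 − 15.03) = 0
-96.85 c = -59374
c = -59374/-96.85 ≈ 613 J/(kg·K)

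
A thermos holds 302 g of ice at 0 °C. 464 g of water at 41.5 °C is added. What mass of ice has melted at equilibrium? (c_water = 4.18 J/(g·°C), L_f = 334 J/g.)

Cooling the water to 0 °C releases 464×4.18×41.5 = 80490 J.
Melting all 302 g of ice would need 302×334 = 100868 J.
80490 J < 100868 J, so only part of the ice melts and the system sits at 0 °C.
m_melted×334 = 80490  ⇒  m_melted ≈ 241 g.

m_melted ≈ 241 g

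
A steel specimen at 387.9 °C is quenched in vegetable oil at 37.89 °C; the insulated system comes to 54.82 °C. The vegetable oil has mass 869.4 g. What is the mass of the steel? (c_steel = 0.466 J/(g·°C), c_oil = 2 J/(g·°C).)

m ≈ 190 g

Conservation of energy gives ΣQ = 0:
m×0.466×(54.82 − 387.9) + 869.4×2×(54.82 − 37.89) = 0
-155.22 m = -29438
m = -29438/-155.22 ≈ 189.7 g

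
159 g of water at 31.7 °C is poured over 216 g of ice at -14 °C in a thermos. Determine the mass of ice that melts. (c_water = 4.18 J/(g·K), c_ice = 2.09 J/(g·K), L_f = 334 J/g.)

m_melted ≈ 44.2 g

Heat available from the water dropping to 0 °C: 159·4.18·31.7 = 21068 J.
Warming the ice to 0 °C takes 216·2.09·14 = 6320.2 J, leaving 14748 J for melting.
Fully melting the ice requires m_ice L_f = 216·334 = 72144 J.
14748 J < 72144 J, so only part of the ice melts and the system sits at 0 °C.
m_melt = 14748 / L_f = 44.16 g.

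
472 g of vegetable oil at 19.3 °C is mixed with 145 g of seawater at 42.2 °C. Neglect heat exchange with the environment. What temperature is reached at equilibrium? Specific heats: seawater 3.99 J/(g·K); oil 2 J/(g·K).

Conservation of energy gives ΣQ = 0:
145×3.99×(T − 42.2) + 472×2×(T − 19.3) = 0
1522.6 T = 42634
T = 42634/1522.6 ≈ 28.00 °C

T_f ≈ 28.0 °C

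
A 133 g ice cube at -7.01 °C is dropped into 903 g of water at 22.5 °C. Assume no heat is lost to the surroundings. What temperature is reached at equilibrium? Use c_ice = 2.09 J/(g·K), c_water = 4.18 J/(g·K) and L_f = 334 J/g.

T_f ≈ 8.9 °C

Energy balance with sensible and latent terms:
ice -7.01→0 °C: 133×2.09×7.01 = 1948.6; latent heat to melt: 133×334 = 44422; meltwater 0→T: 133×4.18×T = 555.94 T; water cools: 903×4.18×(T − 22.5) = 3774.5(T − 22.5)
4330.5 T = 84927 − 46371 = 38557
T ≈ 8.90 °C. Since T > 0 °C, the all-ice-melts assumption holds.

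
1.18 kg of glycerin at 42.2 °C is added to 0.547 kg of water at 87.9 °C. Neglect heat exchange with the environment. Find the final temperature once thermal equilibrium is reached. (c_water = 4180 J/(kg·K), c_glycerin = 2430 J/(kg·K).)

T_f ≈ 62.5 °C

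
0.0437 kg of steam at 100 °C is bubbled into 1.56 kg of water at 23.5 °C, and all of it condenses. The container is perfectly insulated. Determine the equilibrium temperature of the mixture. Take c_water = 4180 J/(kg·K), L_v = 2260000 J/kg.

Heat gained plus heat lost sum to zero:
condense steam: −0.0437·2260000 = −98762
  condensate cools 100→T: 0.0437·4180·(T − 100) = 182.67(T − 100)
  water warms: 1.56·4180·(T − 23.5) = 6520.8(T − 23.5)
6703.5 T = 98762 + 18267 + 153239 = 270267
T ≈ 40.32 °C — below 100 °C, confirming all the steam condensed.

T_f ≈ 40.3 °C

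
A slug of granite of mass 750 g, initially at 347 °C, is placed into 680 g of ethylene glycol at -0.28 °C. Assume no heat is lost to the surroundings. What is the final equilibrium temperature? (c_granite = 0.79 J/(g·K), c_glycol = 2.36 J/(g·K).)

T_f ≈ 93.4 °C

Heat lost by the granite equals heat gained by the glycol:
750*0.79*(347 − T) = 680*2.36*(T − (-0.28))
592.5(347 − T) = 1604.8(T − (-0.28))
2197.3 T = 205148  ⇒  T ≈ 93.36 °C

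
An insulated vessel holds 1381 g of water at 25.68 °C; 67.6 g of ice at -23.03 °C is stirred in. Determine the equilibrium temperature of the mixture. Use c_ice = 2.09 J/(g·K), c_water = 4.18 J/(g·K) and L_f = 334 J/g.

Energy conservation, ΣQ = 0:
warm ice to 0 °C: 67.6×2.09×(0 − (-23.03)) = 3253.8; melt ice: 67.6×334 = 22578; meltwater 0→T: 67.6×4.18×T = 282.57 T; water: 5772.6(T − 25.68)
6055.1 T = 148240 − 25832 = 122408
T ≈ 20.22 °C — above 0 °C, consistent with complete melting.

T_f ≈ 20.2 °C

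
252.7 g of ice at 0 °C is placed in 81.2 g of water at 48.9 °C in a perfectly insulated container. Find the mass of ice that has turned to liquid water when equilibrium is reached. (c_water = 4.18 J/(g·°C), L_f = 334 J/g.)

Cooling the water to 0 °C releases 81.2×4.18×48.9 = 16597 J.
Fully melting the ice requires m_ice L_f = 252.7×334 = 84402 J.
That's not enough to melt it all — equilibrium is at 0 °C with ice remaining.
m_melt = 16597 / L_f = 49.69 g.

m_melted ≈ 49.7 g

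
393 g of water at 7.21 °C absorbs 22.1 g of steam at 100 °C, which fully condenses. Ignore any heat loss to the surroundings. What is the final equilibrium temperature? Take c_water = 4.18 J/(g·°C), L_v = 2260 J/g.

Energy balance with sensible and latent terms:
steam→water at 100 °C releases m L_v = 22.1·2260 = 49946
  condensed water 100 °C→T: 92.38(T − 100)
  water warms: 393·4.18·(T − 7.21) = 1642.7(T − 7.21)
1735.1 T = 49946 + 9237.8 + 11844 = 71028
T ≈ 40.94 °C (< 100 °C, so full condensation is consistent).

T_f ≈ 40.9 °C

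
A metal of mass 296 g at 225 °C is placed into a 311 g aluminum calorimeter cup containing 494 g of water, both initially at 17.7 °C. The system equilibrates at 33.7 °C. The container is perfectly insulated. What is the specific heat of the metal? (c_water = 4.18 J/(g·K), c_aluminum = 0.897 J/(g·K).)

Taking heat into each body as positive, Σ m c ΔT = 0:
296·c·(33.7 − 225) + 494·4.18·(33.7 − 17.7) + 311·0.897·(33.7 − 17.7) = 0
-56625 c = -37502
c = -37502/-56625 ≈ 0.6623 J/(g·K)

c ≈ 0.662 J/(g·K)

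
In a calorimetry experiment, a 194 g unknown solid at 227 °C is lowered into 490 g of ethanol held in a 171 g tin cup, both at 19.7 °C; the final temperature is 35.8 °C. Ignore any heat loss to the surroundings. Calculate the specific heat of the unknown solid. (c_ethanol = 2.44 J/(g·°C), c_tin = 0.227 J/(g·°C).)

Energy conservation, ΣQ = 0:
194·c·(35.8 − 227) + 490·2.44·(35.8 − 19.7) + 171·0.227·(35.8 − 19.7) = 0
-37093 c = -19874
c = -19874/-37093 ≈ 0.5358 J/(g·°C)

c ≈ 0.536 J/(g·°C)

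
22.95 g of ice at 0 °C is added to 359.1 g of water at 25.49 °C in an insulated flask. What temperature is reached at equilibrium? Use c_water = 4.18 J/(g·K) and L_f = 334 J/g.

T_f ≈ 19.2 °C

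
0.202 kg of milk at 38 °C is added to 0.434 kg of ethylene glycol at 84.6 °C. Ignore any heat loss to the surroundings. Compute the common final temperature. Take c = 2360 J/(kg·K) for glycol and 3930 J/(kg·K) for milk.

Setting the total heat transfer to zero:
0.434·2360·(T − 84.6) + 0.202·3930·(T − 38) = 0
1818.1 T = 116817
T = 116817/1818.1 ≈ 64.25 °C

T_f ≈ 64.3 °C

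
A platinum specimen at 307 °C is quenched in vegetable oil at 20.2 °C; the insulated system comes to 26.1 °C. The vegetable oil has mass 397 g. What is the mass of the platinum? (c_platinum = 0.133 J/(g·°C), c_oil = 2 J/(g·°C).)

Heat lost by the platinum = heat gained by the oil:
m·0.133·(307 − 26.1) = 397·2·(26.1 − 20.2)
37.36 m = 4684.6  ⇒  m ≈ 125.4 g

m ≈ 125 g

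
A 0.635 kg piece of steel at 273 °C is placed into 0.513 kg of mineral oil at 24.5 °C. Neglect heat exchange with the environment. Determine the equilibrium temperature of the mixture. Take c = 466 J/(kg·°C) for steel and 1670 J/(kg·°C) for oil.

T_f ≈ 88.3 °C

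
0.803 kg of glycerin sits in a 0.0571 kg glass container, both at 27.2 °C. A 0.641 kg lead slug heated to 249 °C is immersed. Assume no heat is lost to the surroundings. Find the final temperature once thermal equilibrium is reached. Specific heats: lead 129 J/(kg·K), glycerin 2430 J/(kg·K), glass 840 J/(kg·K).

T_f ≈ 36.0 °C

Let T be the final temperature. ΣQ_i = 0:
0.641×129×(T − 249) + 0.803×2430×(T − 27.2) + 0.0571×840×(T − 27.2) = 0
2081.9 T = 74969
T ≈ 36.01 °C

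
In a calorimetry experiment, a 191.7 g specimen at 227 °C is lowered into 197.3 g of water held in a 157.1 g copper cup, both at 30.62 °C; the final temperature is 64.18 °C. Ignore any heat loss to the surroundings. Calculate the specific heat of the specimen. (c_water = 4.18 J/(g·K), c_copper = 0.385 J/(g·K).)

c ≈ 0.952 J/(g·K)

Net heat exchanged in the isolated system is zero:
191.7·c·(64.18 − 227) + 197.3·4.18·(64.18 − 30.62) + 157.1·0.385·(64.18 − 30.62) = 0
-31213 c = -29707
c = -29707/-31213 ≈ 0.9518 J/(g·K)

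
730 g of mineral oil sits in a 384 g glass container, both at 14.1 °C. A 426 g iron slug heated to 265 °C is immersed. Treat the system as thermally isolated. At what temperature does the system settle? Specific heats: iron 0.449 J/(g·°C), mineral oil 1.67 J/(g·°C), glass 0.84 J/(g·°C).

T_f is the heat-capacity-weighted average of the initial temperatures:
T_f = (191.27×265 + 1219.1×14.1 + 322.56×14.1) / (191.27 + 1219.1 + 322.56)
    = 72425 / 1732.9 ≈ 41.79 °C

T_f ≈ 41.8 °C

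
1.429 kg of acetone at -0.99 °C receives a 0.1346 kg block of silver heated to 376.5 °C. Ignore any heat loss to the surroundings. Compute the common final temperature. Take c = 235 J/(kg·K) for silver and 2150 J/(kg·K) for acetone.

T_f is the heat-capacity-weighted average of the initial temperatures:
T_f = (31.63*376.5 + 3072.3*(-0.99)) / (31.63 + 3072.3)
    = 8867.4 / 3104 ≈ 2.86 °C

T_f ≈ 2.9 °C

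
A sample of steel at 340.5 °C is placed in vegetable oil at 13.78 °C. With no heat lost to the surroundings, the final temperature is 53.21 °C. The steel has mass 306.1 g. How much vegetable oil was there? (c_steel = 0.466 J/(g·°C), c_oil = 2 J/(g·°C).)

Heat gained plus heat lost sum to zero:
306.1·0.466·(53.21 − 340.5) + m·2·(53.21 − 13.78) = 0
78.86 m = 40980
m = 40980/78.86 ≈ 519.7 g

m ≈ 520 g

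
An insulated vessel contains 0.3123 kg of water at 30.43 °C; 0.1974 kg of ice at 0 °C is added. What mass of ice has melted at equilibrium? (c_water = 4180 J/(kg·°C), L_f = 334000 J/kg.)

Water can give up m c ΔT = 0.3123×4180×30.43 = 39724 J before reaching 0 °C.
To melt every bit of ice: 0.1974×334000 = 65932 J.
39724 J < 65932 J, so only part of the ice melts and the system sits at 0 °C.
Mass melted = 39724/334000 ≈ 0.1189 kg.

m_melted ≈ 0.119 kg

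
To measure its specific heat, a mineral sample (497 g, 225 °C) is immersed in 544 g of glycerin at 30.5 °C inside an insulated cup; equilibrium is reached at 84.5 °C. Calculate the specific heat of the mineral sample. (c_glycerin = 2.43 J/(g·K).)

Heat gained plus heat lost sum to zero:
497×c×(84.5 − 225) + 544×2.43×(84.5 − 30.5) = 0
-69828 c = -71384
c = -71384/-69828 ≈ 1.022 J/(g·K)

c ≈ 1.02 J/(g·K)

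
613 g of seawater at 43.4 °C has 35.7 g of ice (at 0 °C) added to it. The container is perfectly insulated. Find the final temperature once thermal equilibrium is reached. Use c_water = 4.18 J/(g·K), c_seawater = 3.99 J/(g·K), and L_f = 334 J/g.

Heat gained plus heat lost sum to zero:
fusion: m_ice L_f = 35.7·334 = 11924
  meltwater 0→T: 35.7·4.18·T = 149.23 T
  seawater cools: 613·3.99·(T − 43.4) = 2445.9(T − 43.4)
2595.1 T = 106151 − 11924 = 94227
T ≈ 36.31 °C (positive, so assuming full melt was valid).

T_f ≈ 36.3 °C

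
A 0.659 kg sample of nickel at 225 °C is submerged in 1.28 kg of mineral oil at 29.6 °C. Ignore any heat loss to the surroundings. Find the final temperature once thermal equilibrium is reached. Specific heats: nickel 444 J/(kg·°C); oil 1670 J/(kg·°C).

Let T be the final temperature. ΣQ_i = 0:
0.659·444·(T − 225) + 1.28·1670·(T − 29.6) = 0
292.6(T − 225) + 2137.6(T − 29.6) = 0
(292.6 + 2137.6) T = 292.6·225 + 2137.6·29.6
T ≈ 53.13 °C

T_f ≈ 53.1 °C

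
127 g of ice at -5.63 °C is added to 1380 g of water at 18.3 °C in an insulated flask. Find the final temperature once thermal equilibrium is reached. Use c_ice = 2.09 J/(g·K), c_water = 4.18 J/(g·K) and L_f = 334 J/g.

T_f ≈ 9.8 °C

Taking heat into each body as positive, Σ m c ΔT = 0:
warm ice to 0 °C: 127×2.09×(0 − (-5.63)) = 1494.4; melt ice: 127×334 = 42418; meltwater 0→T: 127×4.18×T = 530.86 T; water cools: 1380×4.18×(T − 18.3) = 5768.4(T − 18.3)
6299.3 T = 105562 − 43912 = 61649
T ≈ 9.79 °C (positive, so assuming full melt was valid).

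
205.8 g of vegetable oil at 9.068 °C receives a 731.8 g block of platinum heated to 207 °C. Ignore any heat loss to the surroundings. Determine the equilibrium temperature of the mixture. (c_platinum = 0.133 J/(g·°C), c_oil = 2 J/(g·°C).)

Energy conservation, ΣQ = 0:
731.8×0.133×(T − 207) + 205.8×2×(T − 9.068) = 0
97.33(T − 207) + 411.6(T − 9.068) = 0
(97.33 + 411.6) T = 97.33×207 + 411.6×9.068
T = 23880/508.93 ≈ 46.92 °C

T_f ≈ 46.9 °C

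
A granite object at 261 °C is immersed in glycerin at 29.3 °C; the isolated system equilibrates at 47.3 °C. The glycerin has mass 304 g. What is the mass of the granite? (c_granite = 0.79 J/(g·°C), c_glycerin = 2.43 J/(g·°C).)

Conservation of energy gives ΣQ = 0:
m×0.79×(47.3 − 261) + 304×2.43×(47.3 − 29.3) = 0
-168.82 m = -13297
m = -13297/-168.82 ≈ 78.76 g

m ≈ 78.8 g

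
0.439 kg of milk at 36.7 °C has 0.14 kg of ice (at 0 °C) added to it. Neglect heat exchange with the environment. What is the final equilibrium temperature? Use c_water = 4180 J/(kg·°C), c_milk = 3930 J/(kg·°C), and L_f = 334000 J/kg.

T_f ≈ 7.2 °C

Sum of m c ΔT and latent-heat terms is zero:
latent heat to melt: 0.14·334000 = 46760; meltwater 0→T: 0.14·4180·T = 585.2 T; milk cools: 0.439·3930·(T − 36.7) = 1725.3(T − 36.7)
2310.5 T = 63317 − 46760 = 16557
T ≈ 7.17 °C. Since T > 0 °C, the all-ice-melts assumption holds.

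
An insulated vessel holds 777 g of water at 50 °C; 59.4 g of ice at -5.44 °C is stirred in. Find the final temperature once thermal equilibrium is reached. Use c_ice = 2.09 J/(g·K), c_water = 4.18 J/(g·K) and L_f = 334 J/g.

T_f ≈ 40.6 °C

Setting the total heat transfer to zero:
ice -5.44→0 °C: 59.4×2.09×5.44 = 675.35
  fusion: m_ice L_f = 59.4×334 = 19840
  warm the meltwater: 248.29 T
  water cools: 777×4.18×(T − 50) = 3247.9(T − 50)
3496.2 T = 162393 − 20515 = 141878
T ≈ 40.58 °C. Since T > 0 °C, the all-ice-melts assumption holds.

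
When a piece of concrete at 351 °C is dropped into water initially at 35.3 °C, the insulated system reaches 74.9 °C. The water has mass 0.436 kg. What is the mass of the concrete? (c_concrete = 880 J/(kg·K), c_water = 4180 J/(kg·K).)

Heat lost by the concrete = heat gained by the water:
m·880·(351 − 74.9) = 0.436·4180·(74.9 − 35.3)
242968 m = 72170  ⇒  m ≈ 0.297 kg

m ≈ 0.297 kg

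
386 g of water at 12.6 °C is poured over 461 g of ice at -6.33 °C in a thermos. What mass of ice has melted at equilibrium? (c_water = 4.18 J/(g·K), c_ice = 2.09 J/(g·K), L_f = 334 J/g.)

m_melted ≈ 42.6 g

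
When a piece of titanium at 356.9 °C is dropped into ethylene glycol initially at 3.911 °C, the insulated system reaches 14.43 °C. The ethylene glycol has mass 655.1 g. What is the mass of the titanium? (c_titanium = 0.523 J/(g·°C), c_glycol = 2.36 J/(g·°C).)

m ≈ 90.8 g

Heat lost by the titanium = heat gained by the glycol:
m×0.523×(356.9 − 14.43) = 655.1×2.36×(14.43 − 3.911)
179.11 m = 16263  ⇒  m ≈ 90.8 g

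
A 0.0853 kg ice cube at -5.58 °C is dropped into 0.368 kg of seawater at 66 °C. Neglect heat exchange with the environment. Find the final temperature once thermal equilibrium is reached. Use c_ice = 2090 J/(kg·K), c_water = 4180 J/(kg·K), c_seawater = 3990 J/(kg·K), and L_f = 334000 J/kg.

T_f ≈ 36.9 °C

Energy balance with sensible and latent terms:
ice -5.58→0 °C: 0.0853×2090×5.58 = 994.79
  latent heat to melt: 0.0853×334000 = 28490
  meltwater 0→T: 0.0853×4180×T = 356.55 T
  seawater cools: 0.368×3990×(T − 66) = 1468.3(T − 66)
1824.9 T = 96909 − 29485 = 67424
T ≈ 36.95 °C (positive, so assuming full melt was valid).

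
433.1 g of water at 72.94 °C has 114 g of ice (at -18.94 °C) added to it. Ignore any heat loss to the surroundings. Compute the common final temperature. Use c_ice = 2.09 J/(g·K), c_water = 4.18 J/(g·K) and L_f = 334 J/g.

T_f ≈ 39.1 °C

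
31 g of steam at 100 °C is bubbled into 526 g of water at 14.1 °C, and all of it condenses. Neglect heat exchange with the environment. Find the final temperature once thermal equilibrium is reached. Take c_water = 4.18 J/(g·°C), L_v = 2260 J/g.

T_f ≈ 49.0 °C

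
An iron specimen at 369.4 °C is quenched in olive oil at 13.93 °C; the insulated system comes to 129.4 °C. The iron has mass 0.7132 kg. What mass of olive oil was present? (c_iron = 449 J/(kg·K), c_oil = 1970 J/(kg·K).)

m ≈ 0.338 kg

Taking heat into each body as positive, Σ m c ΔT = 0:
0.7132·449·(129.4 − 369.4) + m·1970·(129.4 − 13.93) = 0
227476 m = 76854
m = 76854/227476 ≈ 0.3379 kg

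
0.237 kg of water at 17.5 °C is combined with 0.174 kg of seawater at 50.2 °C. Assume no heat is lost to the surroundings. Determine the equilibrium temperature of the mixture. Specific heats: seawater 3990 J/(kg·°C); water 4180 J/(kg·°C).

T_f ≈ 31.0 °C

Heat gained plus heat lost sum to zero:
0.174*3990*(T − 50.2) + 0.237*4180*(T − 17.5) = 0
694.26(T − 50.2) + 990.66(T − 17.5) = 0
(694.26 + 990.66) T = 694.26*50.2 + 990.66*17.5
T = 52188/1684.9 ≈ 30.97 °C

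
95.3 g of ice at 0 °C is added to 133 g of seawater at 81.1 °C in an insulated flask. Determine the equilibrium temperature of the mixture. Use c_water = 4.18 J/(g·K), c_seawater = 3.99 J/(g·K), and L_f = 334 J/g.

Energy balance with sensible and latent terms:
latent heat to melt: 95.3·334 = 31830
  warm the meltwater: 398.35 T
  seawater: 530.67(T − 81.1)
929.02 T = 43037 − 31830 = 11207
T ≈ 12.06 °C. Since T > 0 °C, the all-ice-melts assumption holds.

T_f ≈ 12.1 °C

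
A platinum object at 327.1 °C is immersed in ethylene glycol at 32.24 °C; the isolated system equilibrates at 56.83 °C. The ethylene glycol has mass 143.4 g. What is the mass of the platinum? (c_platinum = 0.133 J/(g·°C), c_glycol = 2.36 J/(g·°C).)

|Q_platinum| = |Q_glycol|:
m×0.133×(327.1 − 56.83) = 143.4×2.36×(56.83 − 32.24)
35.95 m = 8321.8  ⇒  m ≈ 231.5 g

m ≈ 232 g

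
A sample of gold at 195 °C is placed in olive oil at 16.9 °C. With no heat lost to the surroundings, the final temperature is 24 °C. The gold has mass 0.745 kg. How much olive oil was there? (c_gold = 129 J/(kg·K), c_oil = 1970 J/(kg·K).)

|Q_gold| = |Q_oil|:
0.745·129·(195 − 24) = m·1970·(24 − 16.9)
13987 m = 16434  ⇒  m ≈ 1.175 kg

m ≈ 1.17 kg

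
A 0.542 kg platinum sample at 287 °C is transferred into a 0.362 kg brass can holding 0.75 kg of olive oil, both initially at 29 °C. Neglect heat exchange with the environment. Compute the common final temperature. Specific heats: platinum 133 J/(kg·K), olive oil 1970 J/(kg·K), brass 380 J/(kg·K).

T_f ≈ 40.0 °C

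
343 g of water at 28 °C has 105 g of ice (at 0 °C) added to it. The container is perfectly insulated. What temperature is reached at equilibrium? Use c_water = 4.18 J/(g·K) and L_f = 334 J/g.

T_f ≈ 2.7 °C

Let T be the final temperature. ΣQ_i = 0:
melt ice: 105·334 = 35070; warm the meltwater: 438.9 T; water cools: 343·4.18·(T − 28) = 1433.7(T − 28)
1872.6 T = 40145 − 35070 = 5074.7
T ≈ 2.71 °C. Since T > 0 °C, the all-ice-melts assumption holds.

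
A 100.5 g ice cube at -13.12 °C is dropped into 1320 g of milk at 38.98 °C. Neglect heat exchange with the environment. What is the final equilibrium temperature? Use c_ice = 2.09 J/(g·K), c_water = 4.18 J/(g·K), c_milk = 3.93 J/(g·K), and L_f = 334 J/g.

T_f ≈ 29.6 °C

Taking heat into each body as positive, Σ m c ΔT = 0:
ice -13.12→0 °C: 100.5×2.09×13.12 = 2755.8
  fusion: m_ice L_f = 100.5×334 = 33567
  warm the meltwater: 420.09 T
  milk: 5187.6(T − 38.98)
5607.7 T = 202213 − 36323 = 165890
T ≈ 29.58 °C — above 0 °C, consistent with complete melting.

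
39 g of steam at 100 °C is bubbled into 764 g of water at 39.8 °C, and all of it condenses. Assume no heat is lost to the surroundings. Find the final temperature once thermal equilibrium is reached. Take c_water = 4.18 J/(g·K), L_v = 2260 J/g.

T_f ≈ 69.0 °C

Energy conservation, ΣQ = 0:
condense steam: −39·2260 = −88140
  condensed water 100 °C→T: 163.02(T − 100)
  original water: 3193.5(T − 39.8)
3356.5 T = 88140 + 16302 + 127102 = 231544
T ≈ 68.98 °C, under the boiling point, so the assumption holds.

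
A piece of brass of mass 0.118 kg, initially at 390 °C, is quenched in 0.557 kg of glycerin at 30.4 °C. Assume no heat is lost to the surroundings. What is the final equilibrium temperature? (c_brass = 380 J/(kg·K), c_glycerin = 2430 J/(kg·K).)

Setting the total heat transfer to zero:
0.118×380×(T − 390) + 0.557×2430×(T − 30.4) = 0
1398.4 T = 58634
T = 58634/1398.4 ≈ 41.93 °C

T_f ≈ 41.9 °C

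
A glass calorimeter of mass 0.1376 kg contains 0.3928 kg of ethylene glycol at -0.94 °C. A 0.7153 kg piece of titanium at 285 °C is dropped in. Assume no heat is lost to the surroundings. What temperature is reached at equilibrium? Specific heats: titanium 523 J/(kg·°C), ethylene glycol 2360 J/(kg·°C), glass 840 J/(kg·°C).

T_f ≈ 74.6 °C

T_f is the heat-capacity-weighted average of the initial temperatures:
T_f = (374.1×285 + 927.01×(-0.94) + 115.58×(-0.94)) / (374.1 + 927.01 + 115.58)
    = 105639 / 1416.7 ≈ 74.57 °C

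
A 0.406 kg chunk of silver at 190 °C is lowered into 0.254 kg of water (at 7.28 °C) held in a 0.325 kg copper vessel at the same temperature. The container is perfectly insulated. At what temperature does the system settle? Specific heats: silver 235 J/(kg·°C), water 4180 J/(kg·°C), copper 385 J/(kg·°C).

T_f is the heat-capacity-weighted average of the initial temperatures:
T_f = (95.41*190 + 1061.7*7.28 + 125.12*7.28) / (95.41 + 1061.7 + 125.12)
    = 26768 / 1282.3 ≈ 20.88 °C

T_f ≈ 20.9 °C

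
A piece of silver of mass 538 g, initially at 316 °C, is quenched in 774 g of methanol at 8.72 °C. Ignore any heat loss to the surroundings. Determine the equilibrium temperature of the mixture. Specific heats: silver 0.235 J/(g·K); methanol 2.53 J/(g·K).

T_f ≈ 27.4 °C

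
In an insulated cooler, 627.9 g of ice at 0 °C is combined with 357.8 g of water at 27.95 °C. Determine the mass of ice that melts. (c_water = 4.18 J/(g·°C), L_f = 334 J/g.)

m_melted ≈ 125 g

Heat available from the water dropping to 0 °C: 357.8×4.18×27.95 = 41802 J.
Fully melting the ice requires m_ice L_f = 627.9×334 = 209719 J.
That's not enough to melt it all — equilibrium is at 0 °C with ice remaining.
Mass melted = 41802/334 ≈ 125.2 g.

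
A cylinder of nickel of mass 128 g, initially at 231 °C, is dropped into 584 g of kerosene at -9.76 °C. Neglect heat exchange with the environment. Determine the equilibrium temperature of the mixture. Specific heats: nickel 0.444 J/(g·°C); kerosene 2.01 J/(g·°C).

T_f ≈ 1.4 °C

T_f is the heat-capacity-weighted average of the initial temperatures:
T_f = (56.83·231 + 1173.8·(-9.76)) / (56.83 + 1173.8)
    = 1671.5 / 1230.7 ≈ 1.36 °C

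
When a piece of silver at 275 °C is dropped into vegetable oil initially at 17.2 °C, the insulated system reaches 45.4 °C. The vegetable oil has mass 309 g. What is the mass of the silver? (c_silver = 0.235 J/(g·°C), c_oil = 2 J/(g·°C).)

Conservation of energy gives ΣQ = 0:
m×0.235×(45.4 − 275) + 309×2×(45.4 − 17.2) = 0
-53.96 m = -17428
m = -17428/-53.96 ≈ 323 g

m ≈ 323 g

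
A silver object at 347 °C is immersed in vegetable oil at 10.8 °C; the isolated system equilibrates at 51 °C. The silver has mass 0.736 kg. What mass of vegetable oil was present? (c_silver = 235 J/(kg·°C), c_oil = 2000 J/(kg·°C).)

m ≈ 0.637 kg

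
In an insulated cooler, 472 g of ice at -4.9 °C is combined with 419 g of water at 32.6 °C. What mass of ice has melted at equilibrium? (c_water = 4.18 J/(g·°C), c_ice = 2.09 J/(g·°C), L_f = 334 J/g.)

m_melted ≈ 156 g

Cooling the water to 0 °C releases 419·4.18·32.6 = 57096 J.
Warming the ice to 0 °C takes 472·2.09·4.9 = 4833.8 J, leaving 52263 J for melting.
To melt every bit of ice: 472·334 = 157648 J.
52263 J < 157648 J, so only part of the ice melts and the system sits at 0 °C.
m_melt = 52263 / L_f = 156.5 g.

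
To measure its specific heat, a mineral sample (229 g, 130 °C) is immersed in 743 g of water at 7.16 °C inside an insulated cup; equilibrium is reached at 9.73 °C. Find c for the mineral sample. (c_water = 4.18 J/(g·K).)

c ≈ 0.29 J/(g·K)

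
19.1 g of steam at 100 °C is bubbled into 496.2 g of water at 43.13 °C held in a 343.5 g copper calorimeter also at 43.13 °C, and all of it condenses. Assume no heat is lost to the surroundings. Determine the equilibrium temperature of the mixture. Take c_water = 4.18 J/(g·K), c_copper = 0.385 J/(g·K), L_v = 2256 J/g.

Energy conservation, ΣQ = 0:
latent heat released on condensation: 19.1·2256 = 43090; condensed water 100 °C→T: 79.84(T − 100); water warms: 496.2·4.18·(T − 43.13) = 2074.1(T − 43.13); cup: 132.25(T − 43.13)
2286.2 T = 43090 + 7983.8 + 95160 = 146234
T ≈ 63.96 °C — below 100 °C, confirming all the steam condensed.

T_f ≈ 64.0 °C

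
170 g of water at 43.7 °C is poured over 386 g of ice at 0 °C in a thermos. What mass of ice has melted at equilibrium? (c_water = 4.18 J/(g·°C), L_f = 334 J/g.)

Heat available from the water dropping to 0 °C: 170·4.18·43.7 = 31053 J.
Fully melting the ice requires m_ice L_f = 386·334 = 128924 J.
31053 J < 128924 J, so only part of the ice melts and the system sits at 0 °C.
m_melted·334 = 31053  ⇒  m_melted ≈ 92.97 g.

m_melted ≈ 93 g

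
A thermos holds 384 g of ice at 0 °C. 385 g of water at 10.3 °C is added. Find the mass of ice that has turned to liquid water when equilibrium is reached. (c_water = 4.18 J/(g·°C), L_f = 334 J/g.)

m_melted ≈ 49.6 g

Cooling the water to 0 °C releases 385×4.18×10.3 = 16576 J.
To melt every bit of ice: 384×334 = 128256 J.
That's not enough to melt it all — equilibrium is at 0 °C with ice remaining.
m_melted×334 = 16576  ⇒  m_melted ≈ 49.63 g.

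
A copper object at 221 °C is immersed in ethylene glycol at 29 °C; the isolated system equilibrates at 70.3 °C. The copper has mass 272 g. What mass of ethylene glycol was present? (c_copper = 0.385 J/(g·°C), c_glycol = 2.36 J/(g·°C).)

m ≈ 162 g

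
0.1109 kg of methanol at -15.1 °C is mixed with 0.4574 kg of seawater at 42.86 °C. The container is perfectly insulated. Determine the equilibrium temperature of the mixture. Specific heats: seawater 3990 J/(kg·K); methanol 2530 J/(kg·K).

Net heat exchanged in the isolated system is zero:
0.4574·3990·(T − 42.86) + 0.1109·2530·(T − (-15.1)) = 0
2105.6 T = 73984
T = 73984/2105.6 ≈ 35.14 °C

T_f ≈ 35.1 °C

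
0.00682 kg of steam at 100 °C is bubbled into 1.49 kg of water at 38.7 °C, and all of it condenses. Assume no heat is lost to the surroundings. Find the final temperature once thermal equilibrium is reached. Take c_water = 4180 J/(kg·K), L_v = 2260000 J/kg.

T_f ≈ 41.4 °C

Net heat exchanged in the isolated system is zero:
latent heat released on condensation: 0.00682·2260000 = 15413
  condensate cools 100→T: 0.00682·4180·(T − 100) = 28.51(T − 100)
  water warms: 1.49·4180·(T − 38.7) = 6228.2(T − 38.7)
6256.7 T = 15413 + 2850.8 + 241031 = 259295
T ≈ 41.44 °C — below 100 °C, confirming all the steam condensed.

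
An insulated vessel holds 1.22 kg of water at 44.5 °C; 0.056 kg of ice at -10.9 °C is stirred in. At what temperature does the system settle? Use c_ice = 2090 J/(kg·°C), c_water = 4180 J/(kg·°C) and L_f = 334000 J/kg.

Sum of m c ΔT and latent-heat terms is zero:
ice -10.9→0 °C: 0.056×2090×10.9 = 1275.7
  latent heat to melt: 0.056×334000 = 18704
  meltwater 0→T: 0.056×4180×T = 234.08 T
  water: 5099.6(T − 44.5)
5333.7 T = 226932 − 19980 = 206952
T ≈ 38.80 °C — above 0 °C, consistent with complete melting.

T_f ≈ 38.8 °C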